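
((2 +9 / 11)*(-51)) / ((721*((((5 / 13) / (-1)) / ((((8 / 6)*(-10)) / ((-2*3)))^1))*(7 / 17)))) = 2.80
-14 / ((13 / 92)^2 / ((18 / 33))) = -710976 / 1859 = -382.45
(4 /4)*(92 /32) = 23 /8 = 2.88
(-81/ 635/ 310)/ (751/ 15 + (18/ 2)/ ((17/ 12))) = -4131/ 566416190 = -0.00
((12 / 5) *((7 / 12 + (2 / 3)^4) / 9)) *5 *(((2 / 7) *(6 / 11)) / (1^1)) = 92 / 567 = 0.16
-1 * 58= -58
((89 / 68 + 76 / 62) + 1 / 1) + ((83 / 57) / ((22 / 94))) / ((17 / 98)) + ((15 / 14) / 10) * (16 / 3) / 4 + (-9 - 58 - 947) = -530334197 / 544236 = -974.46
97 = 97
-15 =-15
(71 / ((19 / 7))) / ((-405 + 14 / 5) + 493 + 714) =2485 / 76456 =0.03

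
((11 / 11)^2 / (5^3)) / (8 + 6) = 1 / 1750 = 0.00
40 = 40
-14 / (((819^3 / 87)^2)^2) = -1414562 / 160628928459804141625384529834583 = -0.00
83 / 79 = 1.05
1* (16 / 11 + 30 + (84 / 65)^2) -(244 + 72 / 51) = -167722778 / 790075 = -212.29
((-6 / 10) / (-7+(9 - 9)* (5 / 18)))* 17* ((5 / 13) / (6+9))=17 / 455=0.04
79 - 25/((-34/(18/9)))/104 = 139697/1768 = 79.01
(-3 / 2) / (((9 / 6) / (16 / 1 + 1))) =-17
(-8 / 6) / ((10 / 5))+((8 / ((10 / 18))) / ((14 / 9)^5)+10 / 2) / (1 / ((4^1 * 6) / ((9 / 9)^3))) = 39650468 / 252105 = 157.28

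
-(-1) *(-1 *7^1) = -7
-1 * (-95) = 95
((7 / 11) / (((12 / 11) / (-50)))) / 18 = -175 / 108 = -1.62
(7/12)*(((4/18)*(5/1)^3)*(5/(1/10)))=810.19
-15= -15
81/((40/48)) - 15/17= 8187/85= 96.32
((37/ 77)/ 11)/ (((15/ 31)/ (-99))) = -3441/ 385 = -8.94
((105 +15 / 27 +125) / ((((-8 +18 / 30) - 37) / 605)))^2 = 39399159765625 / 3992004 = 9869519.11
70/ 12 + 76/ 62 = 1313/ 186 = 7.06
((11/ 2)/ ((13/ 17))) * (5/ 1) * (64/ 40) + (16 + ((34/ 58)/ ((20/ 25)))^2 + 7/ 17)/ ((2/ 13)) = 997434273/ 5947552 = 167.71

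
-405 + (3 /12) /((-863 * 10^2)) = -139806001 /345200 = -405.00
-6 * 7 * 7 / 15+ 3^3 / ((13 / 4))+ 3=-539 / 65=-8.29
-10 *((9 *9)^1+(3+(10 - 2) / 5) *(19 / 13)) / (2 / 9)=-51318 / 13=-3947.54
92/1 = 92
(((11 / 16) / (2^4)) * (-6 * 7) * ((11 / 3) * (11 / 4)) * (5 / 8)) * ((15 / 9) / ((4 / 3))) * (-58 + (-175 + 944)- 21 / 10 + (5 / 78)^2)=-1004599142855 / 99680256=-10078.22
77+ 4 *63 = 329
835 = 835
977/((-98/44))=-21494/49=-438.65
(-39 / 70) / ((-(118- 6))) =39 / 7840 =0.00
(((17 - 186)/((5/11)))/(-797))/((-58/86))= -79937/115565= -0.69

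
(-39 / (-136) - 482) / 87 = -65513 / 11832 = -5.54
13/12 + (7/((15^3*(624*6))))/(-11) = 150578993/138996000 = 1.08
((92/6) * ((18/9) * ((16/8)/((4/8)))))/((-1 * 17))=-368/51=-7.22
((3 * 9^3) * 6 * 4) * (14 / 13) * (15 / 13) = 11022480 / 169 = 65221.78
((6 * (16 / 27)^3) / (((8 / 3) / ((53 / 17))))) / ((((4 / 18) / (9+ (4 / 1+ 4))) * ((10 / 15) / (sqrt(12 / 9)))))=193.42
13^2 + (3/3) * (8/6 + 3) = 520/3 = 173.33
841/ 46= 18.28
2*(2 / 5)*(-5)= -4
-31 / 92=-0.34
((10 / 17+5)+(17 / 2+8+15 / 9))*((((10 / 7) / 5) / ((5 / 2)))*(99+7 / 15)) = 7230232 / 26775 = 270.04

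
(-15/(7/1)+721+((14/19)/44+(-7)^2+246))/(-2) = -2966595/5852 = -506.94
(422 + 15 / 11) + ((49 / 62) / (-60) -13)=16791541 / 40920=410.35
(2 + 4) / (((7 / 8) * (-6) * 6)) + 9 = 185 / 21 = 8.81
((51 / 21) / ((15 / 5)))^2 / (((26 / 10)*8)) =1445 / 45864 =0.03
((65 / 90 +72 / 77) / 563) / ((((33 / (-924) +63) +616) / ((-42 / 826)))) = -4594 / 20839116771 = -0.00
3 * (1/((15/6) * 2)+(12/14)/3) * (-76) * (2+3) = -3876/7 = -553.71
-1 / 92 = -0.01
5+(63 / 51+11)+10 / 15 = 913 / 51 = 17.90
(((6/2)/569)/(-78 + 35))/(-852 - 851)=3/41667301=0.00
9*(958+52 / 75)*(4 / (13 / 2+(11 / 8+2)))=6902592 / 1975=3494.98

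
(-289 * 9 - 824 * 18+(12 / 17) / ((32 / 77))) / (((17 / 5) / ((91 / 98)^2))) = -2003205165 / 453152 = -4420.60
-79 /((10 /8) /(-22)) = 1390.40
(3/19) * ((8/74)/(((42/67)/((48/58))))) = 3216/142709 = 0.02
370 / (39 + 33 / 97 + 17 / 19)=681910 / 74153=9.20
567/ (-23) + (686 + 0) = 661.35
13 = 13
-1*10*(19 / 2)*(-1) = 95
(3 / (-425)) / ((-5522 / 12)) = 18 / 1173425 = 0.00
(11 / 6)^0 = 1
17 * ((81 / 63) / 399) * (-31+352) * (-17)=-278307 / 931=-298.93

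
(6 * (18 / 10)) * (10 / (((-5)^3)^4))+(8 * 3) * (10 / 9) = 19531250324 / 732421875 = 26.67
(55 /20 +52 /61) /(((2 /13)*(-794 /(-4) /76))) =217113 /24217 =8.97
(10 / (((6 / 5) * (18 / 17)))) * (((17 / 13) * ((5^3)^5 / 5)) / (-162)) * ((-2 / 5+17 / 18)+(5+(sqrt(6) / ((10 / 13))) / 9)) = -4400970458984375 / 2047032 -8819580078125 * sqrt(6) / 157464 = -2287123787.59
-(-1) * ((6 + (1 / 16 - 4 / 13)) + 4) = 2029 / 208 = 9.75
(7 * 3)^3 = 9261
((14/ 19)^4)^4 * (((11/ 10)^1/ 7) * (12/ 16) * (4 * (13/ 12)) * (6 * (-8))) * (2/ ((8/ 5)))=-66738712994301444096/ 288441413567621167681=-0.23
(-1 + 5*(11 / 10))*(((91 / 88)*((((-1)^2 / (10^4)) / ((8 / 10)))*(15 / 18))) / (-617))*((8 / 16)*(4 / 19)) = -0.00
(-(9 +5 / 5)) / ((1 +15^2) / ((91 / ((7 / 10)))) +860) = -0.01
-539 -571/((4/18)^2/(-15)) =691609/4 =172902.25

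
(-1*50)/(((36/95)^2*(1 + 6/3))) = -225625/1944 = -116.06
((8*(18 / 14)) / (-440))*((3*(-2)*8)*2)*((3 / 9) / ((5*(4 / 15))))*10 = 432 / 77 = 5.61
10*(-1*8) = -80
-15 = -15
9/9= 1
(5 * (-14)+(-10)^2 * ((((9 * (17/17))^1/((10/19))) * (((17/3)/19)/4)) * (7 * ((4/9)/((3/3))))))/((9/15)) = 4900/9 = 544.44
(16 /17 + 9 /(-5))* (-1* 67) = 4891 /85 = 57.54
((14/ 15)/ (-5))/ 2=-7/ 75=-0.09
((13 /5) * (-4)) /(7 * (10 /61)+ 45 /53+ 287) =-84058 /2335815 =-0.04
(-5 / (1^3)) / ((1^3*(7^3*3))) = -5 / 1029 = -0.00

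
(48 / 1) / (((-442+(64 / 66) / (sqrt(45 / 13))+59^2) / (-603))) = -4310519788080 / 452586693293+91694592 * sqrt(65) / 452586693293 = -9.52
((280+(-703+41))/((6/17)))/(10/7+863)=-22729/18153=-1.25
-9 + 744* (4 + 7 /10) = 17439 /5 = 3487.80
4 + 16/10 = 28/5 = 5.60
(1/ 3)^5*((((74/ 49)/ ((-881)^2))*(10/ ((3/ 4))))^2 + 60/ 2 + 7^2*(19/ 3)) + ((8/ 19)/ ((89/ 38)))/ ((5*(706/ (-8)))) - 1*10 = -4273371113880699905725723/ 496911780773568142571295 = -8.60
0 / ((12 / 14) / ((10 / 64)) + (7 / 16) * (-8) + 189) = 0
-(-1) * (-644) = -644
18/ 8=9/ 4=2.25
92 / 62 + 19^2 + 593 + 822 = 55102 / 31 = 1777.48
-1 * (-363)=363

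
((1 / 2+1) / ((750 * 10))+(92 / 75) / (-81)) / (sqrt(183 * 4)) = -18157 * sqrt(183) / 444690000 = -0.00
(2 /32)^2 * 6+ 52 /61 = 6839 /7808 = 0.88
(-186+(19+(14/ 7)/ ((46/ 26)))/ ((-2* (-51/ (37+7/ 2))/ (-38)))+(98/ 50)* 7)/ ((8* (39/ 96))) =-18612098/ 127075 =-146.47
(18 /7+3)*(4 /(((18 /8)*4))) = 52 /21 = 2.48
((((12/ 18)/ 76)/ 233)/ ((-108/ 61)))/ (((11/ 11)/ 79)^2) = -380701/ 2868696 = -0.13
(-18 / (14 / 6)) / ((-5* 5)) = 0.31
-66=-66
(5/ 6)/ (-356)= -5/ 2136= -0.00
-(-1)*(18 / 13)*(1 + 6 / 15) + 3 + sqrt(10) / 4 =sqrt(10) / 4 + 321 / 65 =5.73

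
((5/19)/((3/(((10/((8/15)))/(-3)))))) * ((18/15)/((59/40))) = -500/1121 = -0.45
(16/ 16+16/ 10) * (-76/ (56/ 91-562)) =6422/ 18245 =0.35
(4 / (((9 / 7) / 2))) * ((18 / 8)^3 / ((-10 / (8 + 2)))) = -567 / 8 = -70.88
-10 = -10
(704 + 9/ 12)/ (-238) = -2819/ 952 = -2.96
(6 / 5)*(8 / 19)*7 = 336 / 95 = 3.54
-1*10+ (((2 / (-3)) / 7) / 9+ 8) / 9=-15500 / 1701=-9.11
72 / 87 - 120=-3456 / 29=-119.17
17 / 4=4.25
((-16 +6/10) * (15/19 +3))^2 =30735936/9025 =3405.64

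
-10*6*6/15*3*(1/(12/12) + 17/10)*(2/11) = -1944/55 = -35.35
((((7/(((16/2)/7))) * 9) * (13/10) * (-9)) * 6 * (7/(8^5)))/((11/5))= -0.38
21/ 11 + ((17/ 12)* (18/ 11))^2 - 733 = -351247/ 484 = -725.72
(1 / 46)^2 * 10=5 / 1058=0.00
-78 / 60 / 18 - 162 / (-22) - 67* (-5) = 677737 / 1980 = 342.29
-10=-10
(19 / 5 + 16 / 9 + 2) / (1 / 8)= 2728 / 45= 60.62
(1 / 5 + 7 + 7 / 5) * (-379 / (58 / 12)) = -97782 / 145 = -674.36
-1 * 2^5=-32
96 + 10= 106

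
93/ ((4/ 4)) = 93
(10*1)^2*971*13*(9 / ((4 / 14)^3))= 974180025 / 2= 487090012.50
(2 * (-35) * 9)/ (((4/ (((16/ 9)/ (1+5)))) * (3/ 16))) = -2240/ 9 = -248.89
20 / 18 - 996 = -8954 / 9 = -994.89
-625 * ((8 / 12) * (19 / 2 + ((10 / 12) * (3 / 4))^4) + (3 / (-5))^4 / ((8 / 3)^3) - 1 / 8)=-8085623 / 2048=-3948.06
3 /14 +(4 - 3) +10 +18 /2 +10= 423 /14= 30.21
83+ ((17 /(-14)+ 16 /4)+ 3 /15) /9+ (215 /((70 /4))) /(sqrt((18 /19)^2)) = 963 /10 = 96.30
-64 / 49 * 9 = -576 / 49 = -11.76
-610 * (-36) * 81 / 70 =177876 / 7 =25410.86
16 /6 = 8 /3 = 2.67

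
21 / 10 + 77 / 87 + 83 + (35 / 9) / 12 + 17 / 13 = 17837033 / 203580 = 87.62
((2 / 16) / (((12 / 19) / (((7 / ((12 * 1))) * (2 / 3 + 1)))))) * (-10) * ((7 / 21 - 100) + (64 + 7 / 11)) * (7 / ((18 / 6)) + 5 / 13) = 183.20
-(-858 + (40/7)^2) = 825.35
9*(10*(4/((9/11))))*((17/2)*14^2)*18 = 13194720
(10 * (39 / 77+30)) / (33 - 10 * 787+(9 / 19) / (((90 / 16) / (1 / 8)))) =-1115775 / 28663789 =-0.04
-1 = -1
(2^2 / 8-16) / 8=-31 / 16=-1.94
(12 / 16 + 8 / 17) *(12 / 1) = 249 / 17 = 14.65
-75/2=-37.50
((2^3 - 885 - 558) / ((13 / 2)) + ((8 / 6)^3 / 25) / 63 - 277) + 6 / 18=-274994168 / 552825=-497.43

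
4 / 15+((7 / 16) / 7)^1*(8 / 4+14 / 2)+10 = 2599 / 240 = 10.83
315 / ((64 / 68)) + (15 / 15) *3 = 337.69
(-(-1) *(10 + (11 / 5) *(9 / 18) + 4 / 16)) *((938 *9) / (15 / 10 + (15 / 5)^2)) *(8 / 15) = 121672 / 25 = 4866.88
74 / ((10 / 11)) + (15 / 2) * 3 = 103.90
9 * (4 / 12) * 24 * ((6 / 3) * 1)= 144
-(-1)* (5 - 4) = 1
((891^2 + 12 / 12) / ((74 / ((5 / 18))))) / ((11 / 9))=1984705 / 814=2438.21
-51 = -51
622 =622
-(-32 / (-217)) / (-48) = 2 / 651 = 0.00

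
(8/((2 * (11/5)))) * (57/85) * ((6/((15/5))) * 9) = 4104/187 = 21.95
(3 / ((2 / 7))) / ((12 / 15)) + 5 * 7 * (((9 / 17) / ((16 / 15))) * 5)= 27195 / 272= 99.98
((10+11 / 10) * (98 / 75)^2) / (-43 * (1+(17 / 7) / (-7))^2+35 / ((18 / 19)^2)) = 46072289592 / 50219584375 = 0.92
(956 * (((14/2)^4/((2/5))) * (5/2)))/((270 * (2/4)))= 2869195/27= 106266.48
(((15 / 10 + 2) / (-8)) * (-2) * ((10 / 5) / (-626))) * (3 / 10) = -21 / 25040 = -0.00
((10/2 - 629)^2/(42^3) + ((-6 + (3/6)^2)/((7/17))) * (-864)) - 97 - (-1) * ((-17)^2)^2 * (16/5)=1436692879/5145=279240.60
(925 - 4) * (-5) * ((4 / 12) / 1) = -1535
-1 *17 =-17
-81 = -81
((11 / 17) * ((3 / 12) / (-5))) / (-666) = 11 / 226440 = 0.00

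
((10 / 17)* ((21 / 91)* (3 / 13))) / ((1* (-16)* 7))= -45 / 160888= -0.00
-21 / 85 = -0.25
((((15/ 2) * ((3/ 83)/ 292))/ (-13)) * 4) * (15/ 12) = -225/ 630136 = -0.00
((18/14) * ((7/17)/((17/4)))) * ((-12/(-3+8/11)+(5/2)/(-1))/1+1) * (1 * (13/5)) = 44226/36125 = 1.22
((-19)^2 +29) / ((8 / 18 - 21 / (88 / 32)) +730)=19305 / 35779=0.54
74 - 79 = -5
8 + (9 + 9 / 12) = 71 / 4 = 17.75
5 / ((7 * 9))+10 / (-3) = -205 / 63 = -3.25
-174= -174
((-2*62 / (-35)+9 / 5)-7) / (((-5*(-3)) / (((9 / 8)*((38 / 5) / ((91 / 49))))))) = -1653 / 3250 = -0.51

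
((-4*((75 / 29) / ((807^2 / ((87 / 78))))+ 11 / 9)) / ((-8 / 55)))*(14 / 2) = 7967698585 / 33864948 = 235.28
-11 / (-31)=11 / 31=0.35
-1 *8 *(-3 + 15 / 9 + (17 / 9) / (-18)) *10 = 9320 / 81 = 115.06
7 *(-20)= -140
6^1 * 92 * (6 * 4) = 13248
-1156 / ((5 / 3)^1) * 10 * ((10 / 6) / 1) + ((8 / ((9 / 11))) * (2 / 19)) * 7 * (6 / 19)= -12517016 / 1083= -11557.72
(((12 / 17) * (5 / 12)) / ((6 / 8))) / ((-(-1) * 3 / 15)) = 100 / 51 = 1.96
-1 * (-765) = 765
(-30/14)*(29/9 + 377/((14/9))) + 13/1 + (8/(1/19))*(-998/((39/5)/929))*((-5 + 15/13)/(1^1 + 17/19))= 36674729.14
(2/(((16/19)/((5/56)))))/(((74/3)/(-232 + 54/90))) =-65949/33152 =-1.99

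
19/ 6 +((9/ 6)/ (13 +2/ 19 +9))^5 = 16349857028297/ 5163110400000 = 3.17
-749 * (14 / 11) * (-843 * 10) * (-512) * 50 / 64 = -35358792000 / 11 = -3214435636.36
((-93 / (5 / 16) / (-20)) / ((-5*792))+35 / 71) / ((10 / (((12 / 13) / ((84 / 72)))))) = 1719294 / 44419375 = 0.04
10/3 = 3.33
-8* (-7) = 56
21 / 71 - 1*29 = -2038 / 71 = -28.70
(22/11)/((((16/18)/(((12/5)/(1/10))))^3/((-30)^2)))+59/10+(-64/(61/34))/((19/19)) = 21611915839/610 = 35429370.23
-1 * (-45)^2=-2025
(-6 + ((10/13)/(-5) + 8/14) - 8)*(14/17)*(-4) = 9888/221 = 44.74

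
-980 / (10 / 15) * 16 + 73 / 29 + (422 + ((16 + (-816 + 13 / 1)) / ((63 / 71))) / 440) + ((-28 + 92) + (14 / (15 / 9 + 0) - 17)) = -18523082161 / 803880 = -23042.10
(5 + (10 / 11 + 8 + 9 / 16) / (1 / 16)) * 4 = 6888 / 11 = 626.18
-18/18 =-1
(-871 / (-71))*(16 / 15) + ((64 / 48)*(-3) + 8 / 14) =71992 / 7455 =9.66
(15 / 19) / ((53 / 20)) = 300 / 1007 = 0.30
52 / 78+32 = 98 / 3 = 32.67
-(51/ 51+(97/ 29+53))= -1663/ 29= -57.34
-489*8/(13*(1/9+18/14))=-30807/143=-215.43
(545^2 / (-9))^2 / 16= 88223850625 / 1296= 68073958.82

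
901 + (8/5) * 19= 4657/5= 931.40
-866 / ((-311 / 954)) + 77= 850111 / 311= 2733.48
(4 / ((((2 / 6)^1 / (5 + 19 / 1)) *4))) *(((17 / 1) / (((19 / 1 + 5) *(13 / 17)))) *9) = 7803 / 13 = 600.23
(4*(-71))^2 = 80656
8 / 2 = 4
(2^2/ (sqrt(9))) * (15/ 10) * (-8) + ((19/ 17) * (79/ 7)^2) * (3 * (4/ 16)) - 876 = -2616407/ 3332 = -785.24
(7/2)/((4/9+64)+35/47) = 2961/55150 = 0.05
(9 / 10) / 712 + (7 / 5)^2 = 69821 / 35600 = 1.96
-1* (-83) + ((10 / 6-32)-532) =-1438 / 3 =-479.33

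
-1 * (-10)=10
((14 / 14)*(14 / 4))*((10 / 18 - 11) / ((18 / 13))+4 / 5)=-19117 / 810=-23.60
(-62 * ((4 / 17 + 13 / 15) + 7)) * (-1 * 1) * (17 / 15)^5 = 10698371932 / 11390625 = 939.23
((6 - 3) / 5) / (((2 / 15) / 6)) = 27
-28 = -28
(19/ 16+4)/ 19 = 83/ 304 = 0.27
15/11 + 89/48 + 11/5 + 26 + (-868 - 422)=-1258.58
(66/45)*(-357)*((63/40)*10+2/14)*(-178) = 1481227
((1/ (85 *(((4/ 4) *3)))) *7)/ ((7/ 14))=14/ 255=0.05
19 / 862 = 0.02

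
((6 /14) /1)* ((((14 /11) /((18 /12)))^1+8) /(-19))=-292 /1463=-0.20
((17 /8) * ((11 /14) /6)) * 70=935 /48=19.48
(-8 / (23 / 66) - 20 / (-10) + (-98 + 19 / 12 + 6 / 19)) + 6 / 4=-605983 / 5244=-115.56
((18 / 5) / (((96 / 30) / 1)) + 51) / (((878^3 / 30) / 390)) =1219725 / 1353672304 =0.00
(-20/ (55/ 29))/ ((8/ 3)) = -87/ 22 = -3.95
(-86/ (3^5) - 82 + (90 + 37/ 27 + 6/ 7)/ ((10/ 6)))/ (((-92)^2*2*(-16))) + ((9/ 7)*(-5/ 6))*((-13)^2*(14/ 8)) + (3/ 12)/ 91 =-9489151445141/ 29946309120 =-316.87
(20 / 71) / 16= 5 / 284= 0.02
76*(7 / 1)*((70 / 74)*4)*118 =8788640 / 37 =237530.81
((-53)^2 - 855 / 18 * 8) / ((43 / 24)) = 58296 / 43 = 1355.72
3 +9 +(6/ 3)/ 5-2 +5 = 77/ 5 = 15.40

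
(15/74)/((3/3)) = 15/74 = 0.20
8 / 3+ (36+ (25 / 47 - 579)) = -76112 / 141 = -539.80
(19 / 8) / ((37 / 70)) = 665 / 148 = 4.49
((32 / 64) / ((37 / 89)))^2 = 7921 / 5476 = 1.45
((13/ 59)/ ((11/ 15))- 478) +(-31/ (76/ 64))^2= 203.79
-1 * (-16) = 16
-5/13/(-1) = 5/13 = 0.38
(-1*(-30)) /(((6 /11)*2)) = 55 /2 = 27.50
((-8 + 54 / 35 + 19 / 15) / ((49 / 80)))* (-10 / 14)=43600 / 7203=6.05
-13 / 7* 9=-117 / 7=-16.71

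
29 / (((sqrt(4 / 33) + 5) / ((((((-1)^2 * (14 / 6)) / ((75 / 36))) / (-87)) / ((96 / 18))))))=-231 / 16420 + 7 * sqrt(33) / 41050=-0.01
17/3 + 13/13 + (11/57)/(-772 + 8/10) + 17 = 5201689/219792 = 23.67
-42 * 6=-252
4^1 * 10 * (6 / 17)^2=1440 / 289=4.98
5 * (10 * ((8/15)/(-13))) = -80/39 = -2.05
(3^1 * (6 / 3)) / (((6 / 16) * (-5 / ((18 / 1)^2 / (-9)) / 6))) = 3456 / 5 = 691.20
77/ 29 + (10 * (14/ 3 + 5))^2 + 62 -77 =2435678/ 261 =9332.10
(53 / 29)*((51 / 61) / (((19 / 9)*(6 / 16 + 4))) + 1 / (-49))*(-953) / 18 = -1005583681 / 148224510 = -6.78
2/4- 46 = -91/2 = -45.50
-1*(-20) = 20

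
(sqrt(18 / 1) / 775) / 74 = 3 *sqrt(2) / 57350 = 0.00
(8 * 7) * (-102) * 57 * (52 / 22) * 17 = -143908128 / 11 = -13082557.09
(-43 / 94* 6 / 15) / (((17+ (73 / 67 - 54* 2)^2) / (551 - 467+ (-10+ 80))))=-14863079 / 6037723635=-0.00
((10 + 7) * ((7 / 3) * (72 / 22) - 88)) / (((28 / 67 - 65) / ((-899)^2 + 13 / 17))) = 813758960040 / 47597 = 17096854.00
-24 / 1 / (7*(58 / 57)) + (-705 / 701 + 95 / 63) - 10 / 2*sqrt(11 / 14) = -5*sqrt(154) / 14 - 3672136 / 1280727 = -7.30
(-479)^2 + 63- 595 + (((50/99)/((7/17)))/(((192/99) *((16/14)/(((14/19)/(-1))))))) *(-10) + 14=835125979/3648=228927.08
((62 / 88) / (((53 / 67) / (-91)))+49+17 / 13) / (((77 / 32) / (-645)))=4808929080 / 583583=8240.35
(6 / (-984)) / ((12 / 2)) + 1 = 983 / 984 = 1.00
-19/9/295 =-19/2655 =-0.01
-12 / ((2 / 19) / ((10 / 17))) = -1140 / 17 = -67.06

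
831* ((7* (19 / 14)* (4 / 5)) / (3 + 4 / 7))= 221046 / 125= 1768.37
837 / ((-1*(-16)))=837 / 16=52.31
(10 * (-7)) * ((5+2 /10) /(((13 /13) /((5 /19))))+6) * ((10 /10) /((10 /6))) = -309.47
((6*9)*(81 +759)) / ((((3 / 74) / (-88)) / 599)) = -58978402560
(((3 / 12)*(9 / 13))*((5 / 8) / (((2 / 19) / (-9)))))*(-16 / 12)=2565 / 208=12.33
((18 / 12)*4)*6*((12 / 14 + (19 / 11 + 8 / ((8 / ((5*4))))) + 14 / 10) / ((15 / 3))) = 332424 / 1925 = 172.69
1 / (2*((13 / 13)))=1 / 2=0.50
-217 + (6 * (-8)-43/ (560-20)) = -143143/ 540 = -265.08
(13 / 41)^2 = 169 / 1681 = 0.10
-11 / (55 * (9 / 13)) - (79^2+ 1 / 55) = -3089447 / 495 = -6241.31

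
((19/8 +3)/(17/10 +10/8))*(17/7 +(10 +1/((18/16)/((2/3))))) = 529115/22302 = 23.73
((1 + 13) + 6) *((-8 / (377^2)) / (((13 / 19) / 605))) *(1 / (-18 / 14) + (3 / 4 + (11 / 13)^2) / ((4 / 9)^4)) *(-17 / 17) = 3293671948325 / 89930134944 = 36.62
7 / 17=0.41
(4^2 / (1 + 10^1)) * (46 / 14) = 368 / 77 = 4.78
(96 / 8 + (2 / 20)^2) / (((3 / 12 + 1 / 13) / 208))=3247504 / 425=7641.19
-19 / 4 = -4.75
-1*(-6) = 6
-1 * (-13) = 13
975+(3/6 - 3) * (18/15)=972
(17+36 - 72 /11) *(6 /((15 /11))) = 204.40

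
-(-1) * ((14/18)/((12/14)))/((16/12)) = 49/72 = 0.68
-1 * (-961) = 961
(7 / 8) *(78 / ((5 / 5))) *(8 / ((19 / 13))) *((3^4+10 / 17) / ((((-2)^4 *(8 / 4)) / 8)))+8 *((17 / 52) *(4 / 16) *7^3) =1733564 / 221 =7844.18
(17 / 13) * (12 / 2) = 102 / 13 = 7.85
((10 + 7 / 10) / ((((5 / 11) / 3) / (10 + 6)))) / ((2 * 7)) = 14124 / 175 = 80.71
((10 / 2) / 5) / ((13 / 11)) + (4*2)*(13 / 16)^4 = 461405 / 106496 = 4.33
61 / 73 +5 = 426 / 73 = 5.84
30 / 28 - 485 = -6775 / 14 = -483.93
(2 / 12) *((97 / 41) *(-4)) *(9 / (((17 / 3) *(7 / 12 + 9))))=-20952 / 80155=-0.26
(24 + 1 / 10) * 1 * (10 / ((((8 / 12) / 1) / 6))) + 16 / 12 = 6511 / 3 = 2170.33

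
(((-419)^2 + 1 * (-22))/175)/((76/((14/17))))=175539/16150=10.87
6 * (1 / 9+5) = 92 / 3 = 30.67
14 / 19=0.74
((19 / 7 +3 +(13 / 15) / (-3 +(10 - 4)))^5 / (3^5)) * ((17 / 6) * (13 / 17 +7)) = 705.86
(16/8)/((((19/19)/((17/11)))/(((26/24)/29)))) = 221/1914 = 0.12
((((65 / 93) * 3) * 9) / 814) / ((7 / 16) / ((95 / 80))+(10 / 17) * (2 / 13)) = 2456415 / 48625918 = 0.05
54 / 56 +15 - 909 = -893.04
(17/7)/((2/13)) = 221/14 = 15.79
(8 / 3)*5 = 40 / 3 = 13.33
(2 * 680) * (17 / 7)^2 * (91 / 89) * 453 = 2314612560 / 623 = 3715268.96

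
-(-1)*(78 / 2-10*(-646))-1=6498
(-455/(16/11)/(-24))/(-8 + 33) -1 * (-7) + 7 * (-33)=-429079/1920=-223.48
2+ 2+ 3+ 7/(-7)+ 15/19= 129/19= 6.79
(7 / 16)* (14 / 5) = 49 / 40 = 1.22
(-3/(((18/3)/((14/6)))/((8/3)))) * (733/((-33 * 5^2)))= 2.76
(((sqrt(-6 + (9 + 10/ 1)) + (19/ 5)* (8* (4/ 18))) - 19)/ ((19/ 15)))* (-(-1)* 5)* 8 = -1160/ 3 + 600* sqrt(13)/ 19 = -272.81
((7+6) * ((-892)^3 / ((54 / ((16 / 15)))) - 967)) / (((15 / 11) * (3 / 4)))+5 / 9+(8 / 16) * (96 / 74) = -178214482.48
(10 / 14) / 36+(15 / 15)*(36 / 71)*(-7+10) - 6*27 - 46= -3693965 / 17892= -206.46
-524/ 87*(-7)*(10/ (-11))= -36680/ 957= -38.33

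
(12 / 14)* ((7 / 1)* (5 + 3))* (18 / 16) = 54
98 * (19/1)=1862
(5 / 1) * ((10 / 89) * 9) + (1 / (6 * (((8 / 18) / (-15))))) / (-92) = 335205 / 65504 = 5.12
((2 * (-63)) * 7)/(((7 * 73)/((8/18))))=-56/73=-0.77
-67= -67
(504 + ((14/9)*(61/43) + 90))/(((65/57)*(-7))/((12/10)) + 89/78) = -56990804/526793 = -108.18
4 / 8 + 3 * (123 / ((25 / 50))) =1477 / 2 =738.50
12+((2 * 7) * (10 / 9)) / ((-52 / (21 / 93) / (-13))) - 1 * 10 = 803 / 279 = 2.88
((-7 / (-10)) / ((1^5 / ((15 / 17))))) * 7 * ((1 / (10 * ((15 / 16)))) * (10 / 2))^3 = 12544 / 19125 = 0.66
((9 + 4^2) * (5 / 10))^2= 625 / 4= 156.25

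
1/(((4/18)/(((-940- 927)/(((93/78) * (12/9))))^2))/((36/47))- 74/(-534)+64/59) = 2254991385437739/2758582267575007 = 0.82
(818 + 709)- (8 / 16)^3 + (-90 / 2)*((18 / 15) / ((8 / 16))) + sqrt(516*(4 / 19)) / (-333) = 1418.84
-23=-23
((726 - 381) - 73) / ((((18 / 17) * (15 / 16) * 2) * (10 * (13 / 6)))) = 18496 / 2925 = 6.32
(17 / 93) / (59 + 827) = 17 / 82398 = 0.00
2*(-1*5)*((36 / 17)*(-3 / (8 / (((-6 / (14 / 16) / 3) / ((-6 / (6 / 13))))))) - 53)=822070 / 1547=531.40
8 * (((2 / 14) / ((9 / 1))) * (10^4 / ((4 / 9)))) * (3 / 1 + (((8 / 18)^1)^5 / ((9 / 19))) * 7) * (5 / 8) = 21631437500 / 3720087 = 5814.77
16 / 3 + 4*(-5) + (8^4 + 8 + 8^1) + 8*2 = 12340 / 3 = 4113.33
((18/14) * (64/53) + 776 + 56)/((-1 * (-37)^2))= -309248/507899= -0.61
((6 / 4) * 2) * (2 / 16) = 3 / 8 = 0.38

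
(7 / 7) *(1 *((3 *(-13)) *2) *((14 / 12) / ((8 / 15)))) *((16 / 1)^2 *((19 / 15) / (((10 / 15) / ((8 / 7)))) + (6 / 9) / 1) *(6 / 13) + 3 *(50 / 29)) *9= -60654879 / 116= -522886.89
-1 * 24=-24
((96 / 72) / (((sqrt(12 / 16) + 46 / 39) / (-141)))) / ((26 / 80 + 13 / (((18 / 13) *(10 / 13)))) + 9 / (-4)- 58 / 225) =-51667200 / 1497403 + 21902400 *sqrt(3) / 1497403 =-9.17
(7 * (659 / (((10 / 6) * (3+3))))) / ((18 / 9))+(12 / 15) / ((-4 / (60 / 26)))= 59849 / 260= 230.19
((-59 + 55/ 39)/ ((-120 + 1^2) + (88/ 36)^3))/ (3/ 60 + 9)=10915560/ 179070359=0.06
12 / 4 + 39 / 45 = 58 / 15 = 3.87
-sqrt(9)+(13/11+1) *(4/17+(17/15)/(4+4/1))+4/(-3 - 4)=-17992/6545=-2.75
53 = 53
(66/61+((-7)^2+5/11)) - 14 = 24516/671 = 36.54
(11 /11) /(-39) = -1 /39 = -0.03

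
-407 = -407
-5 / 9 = -0.56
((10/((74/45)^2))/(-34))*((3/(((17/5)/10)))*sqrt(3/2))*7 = -5315625*sqrt(6)/1582564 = -8.23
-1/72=-0.01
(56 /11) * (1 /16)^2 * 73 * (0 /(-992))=0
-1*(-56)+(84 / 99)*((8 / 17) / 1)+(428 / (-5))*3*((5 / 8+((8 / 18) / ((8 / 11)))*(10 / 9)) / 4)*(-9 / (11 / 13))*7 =28227521 / 4488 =6289.55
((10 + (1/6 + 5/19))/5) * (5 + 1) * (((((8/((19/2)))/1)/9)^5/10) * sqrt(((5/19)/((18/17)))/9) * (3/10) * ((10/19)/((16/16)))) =311689216 * sqrt(3230)/75214681050600675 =0.00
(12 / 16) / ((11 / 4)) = 3 / 11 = 0.27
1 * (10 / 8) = 5 / 4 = 1.25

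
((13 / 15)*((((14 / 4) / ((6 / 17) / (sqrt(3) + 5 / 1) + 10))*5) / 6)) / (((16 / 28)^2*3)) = 75803*sqrt(3) / 186058368 + 142888655 / 558175104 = 0.26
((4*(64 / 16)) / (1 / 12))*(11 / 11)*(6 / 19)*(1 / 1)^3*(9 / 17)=10368 / 323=32.10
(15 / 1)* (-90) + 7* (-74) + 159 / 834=-519251 / 278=-1867.81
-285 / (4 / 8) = -570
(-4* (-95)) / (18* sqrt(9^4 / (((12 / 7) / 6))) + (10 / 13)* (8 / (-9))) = 1778400 / 50924267743 + 1896063390* sqrt(14) / 50924267743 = 0.14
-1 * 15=-15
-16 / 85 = -0.19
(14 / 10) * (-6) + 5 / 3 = -101 / 15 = -6.73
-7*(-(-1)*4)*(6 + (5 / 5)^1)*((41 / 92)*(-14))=28126 / 23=1222.87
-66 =-66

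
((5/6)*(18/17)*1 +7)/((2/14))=938/17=55.18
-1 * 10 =-10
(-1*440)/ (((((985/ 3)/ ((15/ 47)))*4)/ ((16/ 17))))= -15840/ 157403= -0.10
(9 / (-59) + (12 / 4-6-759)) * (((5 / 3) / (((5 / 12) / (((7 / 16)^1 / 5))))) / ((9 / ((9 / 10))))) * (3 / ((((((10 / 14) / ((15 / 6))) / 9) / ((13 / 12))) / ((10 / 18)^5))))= -144.52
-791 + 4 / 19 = -15025 / 19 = -790.79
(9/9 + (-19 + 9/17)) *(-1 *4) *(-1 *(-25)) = 29700/17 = 1747.06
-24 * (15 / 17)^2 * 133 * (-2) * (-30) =-43092000 / 289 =-149107.27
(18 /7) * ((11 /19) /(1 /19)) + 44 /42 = 88 /3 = 29.33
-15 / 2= -7.50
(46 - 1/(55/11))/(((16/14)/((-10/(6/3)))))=-1603/8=-200.38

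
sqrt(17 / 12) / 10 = sqrt(51) / 60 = 0.12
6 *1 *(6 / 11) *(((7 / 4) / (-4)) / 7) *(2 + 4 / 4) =-27 / 44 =-0.61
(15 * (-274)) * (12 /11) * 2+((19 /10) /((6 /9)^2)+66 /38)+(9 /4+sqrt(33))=-74897331 /8360+sqrt(33)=-8953.27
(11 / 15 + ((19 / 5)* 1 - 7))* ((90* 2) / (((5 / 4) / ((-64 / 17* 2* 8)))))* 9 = 16367616 / 85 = 192560.19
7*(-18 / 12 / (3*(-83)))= 7 / 166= 0.04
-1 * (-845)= 845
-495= -495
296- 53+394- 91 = 546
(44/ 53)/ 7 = 44/ 371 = 0.12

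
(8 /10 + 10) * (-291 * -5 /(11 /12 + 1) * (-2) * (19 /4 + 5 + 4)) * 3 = -15556860 /23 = -676385.22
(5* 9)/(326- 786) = -9/92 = -0.10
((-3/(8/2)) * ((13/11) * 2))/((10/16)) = -156/55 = -2.84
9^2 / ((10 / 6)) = 48.60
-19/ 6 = -3.17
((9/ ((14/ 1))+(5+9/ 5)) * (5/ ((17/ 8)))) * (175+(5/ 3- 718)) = -483488/ 51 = -9480.16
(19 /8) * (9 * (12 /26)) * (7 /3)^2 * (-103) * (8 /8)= -5532.29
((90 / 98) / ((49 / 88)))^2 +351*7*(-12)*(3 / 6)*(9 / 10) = -382352725539 / 28824005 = -13265.08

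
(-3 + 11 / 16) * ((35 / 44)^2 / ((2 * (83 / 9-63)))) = 407925 / 29984768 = 0.01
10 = 10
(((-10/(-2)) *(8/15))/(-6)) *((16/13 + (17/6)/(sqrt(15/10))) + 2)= -56/39 -34 *sqrt(6)/81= -2.46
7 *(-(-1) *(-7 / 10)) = -49 / 10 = -4.90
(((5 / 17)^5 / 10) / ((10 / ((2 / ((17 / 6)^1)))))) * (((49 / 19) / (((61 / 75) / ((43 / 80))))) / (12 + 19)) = 11851875 / 13875819465616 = 0.00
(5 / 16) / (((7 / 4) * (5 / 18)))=9 / 14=0.64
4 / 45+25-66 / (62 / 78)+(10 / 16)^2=-5138309 / 89280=-57.55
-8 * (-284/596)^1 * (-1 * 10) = -5680/149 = -38.12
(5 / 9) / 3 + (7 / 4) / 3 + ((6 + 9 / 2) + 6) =1865 / 108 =17.27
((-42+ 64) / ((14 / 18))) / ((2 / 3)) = 297 / 7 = 42.43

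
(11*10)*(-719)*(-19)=1502710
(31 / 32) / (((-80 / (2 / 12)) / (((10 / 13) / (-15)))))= 31 / 299520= 0.00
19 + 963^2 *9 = 8346340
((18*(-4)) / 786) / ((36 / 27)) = -9 / 131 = -0.07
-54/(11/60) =-294.55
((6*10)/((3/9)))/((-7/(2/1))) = -360/7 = -51.43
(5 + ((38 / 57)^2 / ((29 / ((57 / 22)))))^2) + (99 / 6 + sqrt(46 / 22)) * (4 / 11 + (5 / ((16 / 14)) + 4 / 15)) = 6607 * sqrt(253) / 14520 + 6417469463 / 73267920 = 94.83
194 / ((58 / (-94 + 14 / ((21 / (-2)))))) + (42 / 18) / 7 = -27713 / 87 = -318.54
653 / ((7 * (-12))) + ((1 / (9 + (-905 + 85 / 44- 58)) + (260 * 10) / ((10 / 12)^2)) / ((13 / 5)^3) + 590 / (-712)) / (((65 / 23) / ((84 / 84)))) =301025390196257 / 4472325805038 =67.31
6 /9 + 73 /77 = 373 /231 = 1.61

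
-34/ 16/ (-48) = 17/ 384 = 0.04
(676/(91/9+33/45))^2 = 3885.79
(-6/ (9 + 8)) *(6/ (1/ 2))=-72/ 17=-4.24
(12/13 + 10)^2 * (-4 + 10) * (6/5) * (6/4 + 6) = 6442.93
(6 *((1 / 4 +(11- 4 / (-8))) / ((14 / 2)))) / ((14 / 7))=141 / 28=5.04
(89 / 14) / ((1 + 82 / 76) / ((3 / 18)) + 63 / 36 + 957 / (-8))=-6764 / 112147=-0.06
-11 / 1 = -11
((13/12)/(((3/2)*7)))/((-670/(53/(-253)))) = 689/21358260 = 0.00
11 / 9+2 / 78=146 / 117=1.25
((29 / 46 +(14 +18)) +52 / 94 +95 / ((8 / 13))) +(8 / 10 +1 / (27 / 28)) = 221115649 / 1167480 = 189.40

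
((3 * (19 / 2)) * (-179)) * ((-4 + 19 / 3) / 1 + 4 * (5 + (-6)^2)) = -1697099 / 2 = -848549.50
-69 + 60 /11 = -699 /11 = -63.55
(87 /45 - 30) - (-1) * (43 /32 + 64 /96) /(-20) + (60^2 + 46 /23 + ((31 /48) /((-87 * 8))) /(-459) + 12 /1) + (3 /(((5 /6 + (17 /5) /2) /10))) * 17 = 2758475422909 /728377920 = 3787.15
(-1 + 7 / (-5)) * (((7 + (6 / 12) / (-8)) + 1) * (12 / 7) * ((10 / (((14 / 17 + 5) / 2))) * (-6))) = 51816 / 77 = 672.94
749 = 749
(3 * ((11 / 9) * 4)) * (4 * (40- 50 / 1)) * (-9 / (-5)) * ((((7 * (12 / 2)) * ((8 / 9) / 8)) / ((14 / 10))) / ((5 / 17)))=-11968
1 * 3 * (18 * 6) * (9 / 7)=2916 / 7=416.57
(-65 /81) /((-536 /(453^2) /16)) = 2964130 /603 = 4915.64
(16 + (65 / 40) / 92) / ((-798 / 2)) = -11789 / 293664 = -0.04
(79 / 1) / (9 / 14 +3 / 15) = 5530 / 59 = 93.73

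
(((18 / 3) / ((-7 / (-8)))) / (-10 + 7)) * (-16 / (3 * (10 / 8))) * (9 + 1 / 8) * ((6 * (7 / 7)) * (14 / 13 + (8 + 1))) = 2448128 / 455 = 5380.50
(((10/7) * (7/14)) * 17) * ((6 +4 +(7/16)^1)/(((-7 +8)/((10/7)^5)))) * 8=709750000/117649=6032.78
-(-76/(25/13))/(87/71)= 70148/2175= 32.25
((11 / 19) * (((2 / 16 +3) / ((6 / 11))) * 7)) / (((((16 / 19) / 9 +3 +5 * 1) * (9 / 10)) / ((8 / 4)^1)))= 105875 / 16608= 6.37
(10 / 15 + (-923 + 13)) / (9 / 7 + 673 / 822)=-5232304 / 12109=-432.10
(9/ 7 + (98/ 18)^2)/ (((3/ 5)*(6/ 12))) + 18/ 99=1932362/ 18711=103.27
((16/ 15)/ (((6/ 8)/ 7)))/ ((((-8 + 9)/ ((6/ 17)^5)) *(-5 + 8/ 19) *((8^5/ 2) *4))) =-1197/ 6588136480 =-0.00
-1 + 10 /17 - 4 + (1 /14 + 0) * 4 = -491 /119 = -4.13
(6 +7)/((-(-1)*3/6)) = 26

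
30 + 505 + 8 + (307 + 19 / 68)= 57819 / 68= 850.28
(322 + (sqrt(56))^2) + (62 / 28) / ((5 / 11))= 26801 / 70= 382.87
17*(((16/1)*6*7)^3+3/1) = 5158895667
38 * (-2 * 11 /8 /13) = -209 /26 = -8.04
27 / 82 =0.33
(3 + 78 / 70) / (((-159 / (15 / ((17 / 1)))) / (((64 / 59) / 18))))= -512 / 372113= -0.00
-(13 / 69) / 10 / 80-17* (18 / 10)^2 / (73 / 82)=-249315061 / 4029600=-61.87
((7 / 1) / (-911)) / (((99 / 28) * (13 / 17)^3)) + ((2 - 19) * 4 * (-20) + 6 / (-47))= 12664209163406 / 9312825951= 1359.87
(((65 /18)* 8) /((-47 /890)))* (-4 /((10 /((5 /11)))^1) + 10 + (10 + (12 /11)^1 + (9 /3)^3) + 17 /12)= -376661350 /13959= -26983.40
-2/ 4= -1/ 2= -0.50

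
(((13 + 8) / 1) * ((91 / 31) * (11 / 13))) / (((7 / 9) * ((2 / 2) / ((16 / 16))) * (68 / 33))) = 68607 / 2108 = 32.55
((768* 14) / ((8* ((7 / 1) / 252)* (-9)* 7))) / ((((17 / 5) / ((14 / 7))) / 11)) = -84480 / 17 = -4969.41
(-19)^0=1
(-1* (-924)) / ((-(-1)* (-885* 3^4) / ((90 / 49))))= -88 / 3717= -0.02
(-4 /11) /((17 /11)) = -4 /17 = -0.24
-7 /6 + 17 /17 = -1 /6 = -0.17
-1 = -1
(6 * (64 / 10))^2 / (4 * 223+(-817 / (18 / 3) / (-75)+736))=663552 / 733417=0.90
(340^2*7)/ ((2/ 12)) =4855200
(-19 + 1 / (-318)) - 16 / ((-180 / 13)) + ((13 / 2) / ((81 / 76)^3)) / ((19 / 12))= -1357299719 / 93887910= -14.46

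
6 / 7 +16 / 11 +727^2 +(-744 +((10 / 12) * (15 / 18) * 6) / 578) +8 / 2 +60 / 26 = 1832218685309 / 3471468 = 527793.63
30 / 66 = 5 / 11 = 0.45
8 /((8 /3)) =3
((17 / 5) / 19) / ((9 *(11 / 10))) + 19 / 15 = 12083 / 9405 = 1.28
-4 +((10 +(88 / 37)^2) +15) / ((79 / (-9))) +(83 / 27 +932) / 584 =-10046716303 / 1705324968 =-5.89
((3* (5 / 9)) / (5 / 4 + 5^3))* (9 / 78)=2 / 1313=0.00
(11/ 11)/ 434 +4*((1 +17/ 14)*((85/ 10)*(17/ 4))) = 277731/ 868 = 319.97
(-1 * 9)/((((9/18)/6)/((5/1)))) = -540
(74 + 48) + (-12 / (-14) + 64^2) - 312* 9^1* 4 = -49092 / 7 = -7013.14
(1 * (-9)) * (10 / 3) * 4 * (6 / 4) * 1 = -180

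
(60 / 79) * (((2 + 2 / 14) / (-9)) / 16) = -25 / 2212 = -0.01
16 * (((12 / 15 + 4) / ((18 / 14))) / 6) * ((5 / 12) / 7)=16 / 27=0.59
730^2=532900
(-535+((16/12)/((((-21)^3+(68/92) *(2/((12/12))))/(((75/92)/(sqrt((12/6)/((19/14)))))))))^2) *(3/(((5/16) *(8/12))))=-2445947310614058/317490564727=-7704.00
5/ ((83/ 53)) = 3.19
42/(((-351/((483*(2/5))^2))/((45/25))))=-8039.50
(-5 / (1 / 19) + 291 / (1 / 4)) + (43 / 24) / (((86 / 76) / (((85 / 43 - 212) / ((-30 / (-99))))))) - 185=-366999 / 1720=-213.37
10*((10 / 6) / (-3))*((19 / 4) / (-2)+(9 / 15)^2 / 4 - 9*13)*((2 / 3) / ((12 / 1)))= 23857 / 648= 36.82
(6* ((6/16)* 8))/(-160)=-9/80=-0.11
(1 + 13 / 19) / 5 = 32 / 95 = 0.34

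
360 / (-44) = -90 / 11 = -8.18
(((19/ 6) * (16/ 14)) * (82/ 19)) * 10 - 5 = 3175/ 21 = 151.19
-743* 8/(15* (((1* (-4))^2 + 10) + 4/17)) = -50524/3345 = -15.10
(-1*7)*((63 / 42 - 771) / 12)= 3591 / 8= 448.88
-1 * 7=-7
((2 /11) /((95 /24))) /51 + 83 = 83.00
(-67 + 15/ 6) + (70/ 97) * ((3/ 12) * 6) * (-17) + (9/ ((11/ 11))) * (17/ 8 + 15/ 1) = 55269/ 776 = 71.22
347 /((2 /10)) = 1735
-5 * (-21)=105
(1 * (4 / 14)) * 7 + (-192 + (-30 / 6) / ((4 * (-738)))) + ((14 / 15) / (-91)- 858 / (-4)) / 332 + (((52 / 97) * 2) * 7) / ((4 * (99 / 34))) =-133613701196 / 708045195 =-188.71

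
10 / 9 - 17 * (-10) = 1540 / 9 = 171.11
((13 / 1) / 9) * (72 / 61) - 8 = -384 / 61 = -6.30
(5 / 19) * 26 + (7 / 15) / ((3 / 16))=7978 / 855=9.33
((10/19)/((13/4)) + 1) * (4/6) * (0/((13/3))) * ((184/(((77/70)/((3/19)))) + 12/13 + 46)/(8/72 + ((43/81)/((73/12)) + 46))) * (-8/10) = 0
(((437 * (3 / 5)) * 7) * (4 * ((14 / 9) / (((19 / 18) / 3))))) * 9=1460592 / 5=292118.40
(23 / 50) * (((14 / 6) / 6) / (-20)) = -161 / 18000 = -0.01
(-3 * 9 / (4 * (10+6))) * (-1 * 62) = 837 / 32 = 26.16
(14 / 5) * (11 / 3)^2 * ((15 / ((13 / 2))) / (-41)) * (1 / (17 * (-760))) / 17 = 847 / 87801090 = 0.00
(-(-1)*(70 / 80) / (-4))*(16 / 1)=-7 / 2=-3.50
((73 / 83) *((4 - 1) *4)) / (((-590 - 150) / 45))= -1971 / 3071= -0.64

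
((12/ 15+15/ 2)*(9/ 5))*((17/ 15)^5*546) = 10724179921/ 703125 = 15252.17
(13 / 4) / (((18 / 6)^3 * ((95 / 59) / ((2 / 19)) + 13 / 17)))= 13039 / 1739826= 0.01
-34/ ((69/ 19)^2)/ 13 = -0.20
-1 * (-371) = 371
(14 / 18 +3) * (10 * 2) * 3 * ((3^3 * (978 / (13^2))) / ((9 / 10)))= 6650400 / 169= 39351.48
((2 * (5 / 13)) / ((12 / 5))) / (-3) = -25 / 234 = -0.11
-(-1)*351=351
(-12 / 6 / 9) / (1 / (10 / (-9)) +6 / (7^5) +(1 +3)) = -336140 / 4689693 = -0.07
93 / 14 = 6.64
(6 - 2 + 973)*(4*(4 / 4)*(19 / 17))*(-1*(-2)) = 148504 / 17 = 8735.53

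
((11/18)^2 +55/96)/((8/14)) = 1.66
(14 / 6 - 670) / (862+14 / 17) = -34051 / 44004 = -0.77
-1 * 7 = -7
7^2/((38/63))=3087/38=81.24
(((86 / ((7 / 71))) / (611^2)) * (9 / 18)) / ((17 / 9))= 0.00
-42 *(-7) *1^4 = 294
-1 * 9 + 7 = -2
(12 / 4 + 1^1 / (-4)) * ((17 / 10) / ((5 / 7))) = 1309 / 200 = 6.54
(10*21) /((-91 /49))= -113.08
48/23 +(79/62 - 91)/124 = 241075/176824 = 1.36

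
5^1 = 5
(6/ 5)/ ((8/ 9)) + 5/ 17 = 559/ 340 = 1.64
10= 10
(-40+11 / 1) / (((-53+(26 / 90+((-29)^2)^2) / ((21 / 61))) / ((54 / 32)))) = -739935 / 31062992848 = -0.00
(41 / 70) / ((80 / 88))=451 / 700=0.64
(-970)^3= -912673000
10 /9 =1.11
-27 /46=-0.59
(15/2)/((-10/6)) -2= -13/2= -6.50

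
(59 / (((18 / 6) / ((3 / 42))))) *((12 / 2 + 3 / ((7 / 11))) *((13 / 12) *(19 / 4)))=364325 / 4704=77.45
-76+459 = 383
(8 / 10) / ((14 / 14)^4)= 4 / 5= 0.80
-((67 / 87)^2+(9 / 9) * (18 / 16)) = -104033 / 60552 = -1.72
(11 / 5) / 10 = 11 / 50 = 0.22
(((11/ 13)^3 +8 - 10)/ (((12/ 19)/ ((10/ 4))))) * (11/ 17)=-1066945/ 298792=-3.57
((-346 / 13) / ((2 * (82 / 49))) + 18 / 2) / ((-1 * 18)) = -1117 / 19188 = -0.06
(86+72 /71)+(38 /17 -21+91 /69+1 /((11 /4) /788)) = 356.11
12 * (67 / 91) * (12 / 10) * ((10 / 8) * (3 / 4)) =1809 / 182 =9.94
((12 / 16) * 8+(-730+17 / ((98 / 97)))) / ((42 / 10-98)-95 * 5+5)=346515 / 276262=1.25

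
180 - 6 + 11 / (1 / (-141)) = -1377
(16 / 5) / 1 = 16 / 5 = 3.20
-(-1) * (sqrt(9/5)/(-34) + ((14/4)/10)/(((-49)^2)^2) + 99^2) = 161430898861/16470860 - 3 * sqrt(5)/170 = 9800.96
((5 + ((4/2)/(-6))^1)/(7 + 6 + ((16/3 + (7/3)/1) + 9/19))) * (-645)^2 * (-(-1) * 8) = 177060240/241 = 734689.79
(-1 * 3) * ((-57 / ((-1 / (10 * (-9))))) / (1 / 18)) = 277020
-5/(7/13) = -65/7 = -9.29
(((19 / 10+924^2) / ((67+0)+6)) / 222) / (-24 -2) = -8537779 / 4213560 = -2.03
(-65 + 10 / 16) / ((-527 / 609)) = 313635 / 4216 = 74.39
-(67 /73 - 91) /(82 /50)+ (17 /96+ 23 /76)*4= 77585275 /1364808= 56.85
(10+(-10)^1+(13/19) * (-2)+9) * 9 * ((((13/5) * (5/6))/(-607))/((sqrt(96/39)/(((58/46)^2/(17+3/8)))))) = -4755855 * sqrt(26)/1696066046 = -0.01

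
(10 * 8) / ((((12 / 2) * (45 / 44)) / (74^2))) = 1927552 / 27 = 71390.81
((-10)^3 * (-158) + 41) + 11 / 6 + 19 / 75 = 23706463 / 150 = 158043.09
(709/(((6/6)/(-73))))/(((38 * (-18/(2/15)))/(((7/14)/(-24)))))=-51757/246240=-0.21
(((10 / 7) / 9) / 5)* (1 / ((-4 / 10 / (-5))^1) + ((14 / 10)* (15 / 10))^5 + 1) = 603789 / 350000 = 1.73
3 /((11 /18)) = 54 /11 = 4.91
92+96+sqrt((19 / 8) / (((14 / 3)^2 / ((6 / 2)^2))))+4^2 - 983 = -779+9*sqrt(38) / 56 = -778.01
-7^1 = -7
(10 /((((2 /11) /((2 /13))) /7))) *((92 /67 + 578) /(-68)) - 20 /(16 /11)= -2361865 /4556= -518.41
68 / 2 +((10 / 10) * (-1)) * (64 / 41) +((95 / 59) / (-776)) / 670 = 8159623701 / 251537296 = 32.44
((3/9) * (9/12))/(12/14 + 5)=7/164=0.04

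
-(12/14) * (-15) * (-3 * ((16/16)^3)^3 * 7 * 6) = -1620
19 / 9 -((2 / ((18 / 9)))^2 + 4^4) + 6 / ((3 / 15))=-224.89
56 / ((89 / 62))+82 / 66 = 118225 / 2937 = 40.25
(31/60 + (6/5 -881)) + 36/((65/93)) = -129133/156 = -827.78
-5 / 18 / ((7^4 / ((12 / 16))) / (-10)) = 25 / 28812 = 0.00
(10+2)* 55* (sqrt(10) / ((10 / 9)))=594* sqrt(10)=1878.39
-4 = -4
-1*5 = -5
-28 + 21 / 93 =-861 / 31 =-27.77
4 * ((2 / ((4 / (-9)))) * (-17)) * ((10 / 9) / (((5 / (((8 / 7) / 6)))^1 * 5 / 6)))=544 / 35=15.54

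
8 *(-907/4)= -1814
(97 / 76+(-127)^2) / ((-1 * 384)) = -1225901 / 29184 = -42.01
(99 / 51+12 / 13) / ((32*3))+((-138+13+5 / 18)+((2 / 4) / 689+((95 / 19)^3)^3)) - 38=6588013685063 / 3373344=1952962.31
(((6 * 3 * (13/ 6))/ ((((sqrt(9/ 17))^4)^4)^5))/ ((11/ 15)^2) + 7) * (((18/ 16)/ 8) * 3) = 2684171250604150634321862097707192080246584986391793/ 785069667342040349903805473140076993568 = 3419023001731.52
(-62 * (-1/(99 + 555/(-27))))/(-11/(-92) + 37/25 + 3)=641700/3734387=0.17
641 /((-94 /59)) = -37819 /94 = -402.33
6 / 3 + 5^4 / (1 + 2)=210.33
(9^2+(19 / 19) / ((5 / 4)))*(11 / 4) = 224.95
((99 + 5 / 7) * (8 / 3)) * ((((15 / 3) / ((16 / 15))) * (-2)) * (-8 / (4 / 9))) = 314100 / 7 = 44871.43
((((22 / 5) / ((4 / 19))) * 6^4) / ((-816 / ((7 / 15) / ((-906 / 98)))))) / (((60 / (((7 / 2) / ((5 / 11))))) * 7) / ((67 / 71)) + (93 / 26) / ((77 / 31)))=4807832029 / 169985905725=0.03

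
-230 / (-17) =230 / 17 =13.53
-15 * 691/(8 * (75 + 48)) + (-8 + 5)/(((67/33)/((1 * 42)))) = -1595309/21976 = -72.59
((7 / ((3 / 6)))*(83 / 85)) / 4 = 581 / 170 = 3.42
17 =17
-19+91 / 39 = -50 / 3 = -16.67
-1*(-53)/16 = 53/16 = 3.31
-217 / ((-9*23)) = 1.05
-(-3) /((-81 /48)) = -16 /9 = -1.78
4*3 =12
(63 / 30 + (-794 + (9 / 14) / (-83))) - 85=-2547417 / 2905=-876.91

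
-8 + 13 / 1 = 5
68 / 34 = 2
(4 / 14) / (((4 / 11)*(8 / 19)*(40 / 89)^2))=1655489 / 179200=9.24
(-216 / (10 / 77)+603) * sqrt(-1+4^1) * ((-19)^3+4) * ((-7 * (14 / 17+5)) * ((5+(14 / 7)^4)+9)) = -151094880090 * sqrt(3) / 17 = -15394353475.26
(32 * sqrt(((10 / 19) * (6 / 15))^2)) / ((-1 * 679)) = -128 / 12901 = -0.01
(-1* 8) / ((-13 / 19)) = 152 / 13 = 11.69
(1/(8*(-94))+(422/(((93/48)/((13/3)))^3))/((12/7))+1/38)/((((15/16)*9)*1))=94954573229803/290907774405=326.41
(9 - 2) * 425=2975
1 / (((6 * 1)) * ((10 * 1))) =1 / 60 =0.02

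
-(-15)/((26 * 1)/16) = 120/13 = 9.23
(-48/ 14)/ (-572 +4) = 3/ 497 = 0.01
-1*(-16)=16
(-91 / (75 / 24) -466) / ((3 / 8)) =-33008 / 25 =-1320.32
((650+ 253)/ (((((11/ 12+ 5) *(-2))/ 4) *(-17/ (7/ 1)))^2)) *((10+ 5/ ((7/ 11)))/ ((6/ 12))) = 910224000/ 1456849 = 624.79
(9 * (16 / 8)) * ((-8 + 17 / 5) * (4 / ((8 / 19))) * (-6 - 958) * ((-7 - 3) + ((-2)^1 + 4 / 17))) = -151656480 / 17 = -8920969.41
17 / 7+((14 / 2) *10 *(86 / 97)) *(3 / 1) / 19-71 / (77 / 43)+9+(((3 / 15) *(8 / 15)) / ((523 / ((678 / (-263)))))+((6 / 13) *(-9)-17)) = -251065926931844 / 6343907745175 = -39.58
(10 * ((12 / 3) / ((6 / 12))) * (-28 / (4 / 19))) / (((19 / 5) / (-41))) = 114800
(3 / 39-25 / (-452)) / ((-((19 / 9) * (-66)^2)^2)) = -777 / 496912260416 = -0.00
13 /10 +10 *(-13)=-1287 /10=-128.70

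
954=954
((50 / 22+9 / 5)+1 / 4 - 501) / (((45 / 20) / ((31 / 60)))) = -125457 / 1100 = -114.05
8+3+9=20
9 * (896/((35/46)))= 52992/5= 10598.40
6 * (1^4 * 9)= 54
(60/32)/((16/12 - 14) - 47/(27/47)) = -405/20408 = -0.02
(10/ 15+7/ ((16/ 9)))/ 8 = 221/ 384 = 0.58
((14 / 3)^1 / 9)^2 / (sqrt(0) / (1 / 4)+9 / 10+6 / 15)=1960 / 9477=0.21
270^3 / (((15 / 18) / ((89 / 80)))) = 26276805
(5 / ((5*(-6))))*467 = -467 / 6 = -77.83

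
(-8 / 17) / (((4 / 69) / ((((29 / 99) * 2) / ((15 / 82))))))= -218776 / 8415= -26.00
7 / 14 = 1 / 2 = 0.50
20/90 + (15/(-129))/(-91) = 7871/35217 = 0.22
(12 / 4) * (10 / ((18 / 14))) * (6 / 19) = 140 / 19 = 7.37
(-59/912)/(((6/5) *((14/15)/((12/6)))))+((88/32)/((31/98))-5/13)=42159223/5145504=8.19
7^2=49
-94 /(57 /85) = -140.18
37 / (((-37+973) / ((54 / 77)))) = 111 / 4004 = 0.03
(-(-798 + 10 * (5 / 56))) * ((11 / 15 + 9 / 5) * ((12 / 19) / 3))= 44638 / 105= 425.12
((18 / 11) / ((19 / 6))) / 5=108 / 1045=0.10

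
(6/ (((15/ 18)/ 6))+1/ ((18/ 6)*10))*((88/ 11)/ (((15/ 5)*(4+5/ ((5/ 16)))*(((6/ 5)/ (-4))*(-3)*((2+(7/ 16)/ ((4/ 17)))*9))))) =166016/ 900315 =0.18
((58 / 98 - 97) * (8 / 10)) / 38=-9448 / 4655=-2.03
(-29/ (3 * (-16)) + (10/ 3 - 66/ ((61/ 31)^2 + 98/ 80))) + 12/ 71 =-1968068655/ 222575344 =-8.84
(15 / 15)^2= 1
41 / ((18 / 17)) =697 / 18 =38.72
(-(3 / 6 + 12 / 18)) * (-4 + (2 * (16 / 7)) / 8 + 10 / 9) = 73 / 27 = 2.70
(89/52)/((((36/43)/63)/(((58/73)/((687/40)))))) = 3884405/651963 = 5.96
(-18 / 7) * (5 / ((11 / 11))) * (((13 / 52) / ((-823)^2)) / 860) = -9 / 1631008232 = -0.00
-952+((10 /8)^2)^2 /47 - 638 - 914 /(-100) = -475507063 /300800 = -1580.81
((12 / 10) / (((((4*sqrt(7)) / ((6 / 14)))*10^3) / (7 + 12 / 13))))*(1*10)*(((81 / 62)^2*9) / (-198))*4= -6082047*sqrt(7) / 13467454000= -0.00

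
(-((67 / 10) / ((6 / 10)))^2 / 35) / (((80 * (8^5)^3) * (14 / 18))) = -4489 / 2758454771764428800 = -0.00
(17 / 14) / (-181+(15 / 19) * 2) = -323 / 47726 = -0.01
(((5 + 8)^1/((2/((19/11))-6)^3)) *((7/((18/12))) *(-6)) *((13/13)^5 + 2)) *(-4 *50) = -46812675/24334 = -1923.76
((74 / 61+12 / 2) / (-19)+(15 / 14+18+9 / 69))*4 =14048834 / 186599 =75.29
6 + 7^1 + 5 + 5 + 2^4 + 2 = 41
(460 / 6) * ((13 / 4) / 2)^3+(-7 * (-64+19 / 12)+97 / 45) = 768.05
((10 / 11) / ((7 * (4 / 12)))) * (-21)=-90 / 11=-8.18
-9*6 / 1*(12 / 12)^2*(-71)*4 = 15336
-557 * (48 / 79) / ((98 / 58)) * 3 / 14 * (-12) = 515.05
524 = 524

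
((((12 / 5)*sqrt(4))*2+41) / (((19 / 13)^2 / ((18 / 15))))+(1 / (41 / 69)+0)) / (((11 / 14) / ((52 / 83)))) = 8110609416 / 337832825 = 24.01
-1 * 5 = -5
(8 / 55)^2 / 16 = 4 / 3025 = 0.00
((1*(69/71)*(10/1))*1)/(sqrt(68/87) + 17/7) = 420210/91093 - 67620*sqrt(1479)/1548581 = 2.93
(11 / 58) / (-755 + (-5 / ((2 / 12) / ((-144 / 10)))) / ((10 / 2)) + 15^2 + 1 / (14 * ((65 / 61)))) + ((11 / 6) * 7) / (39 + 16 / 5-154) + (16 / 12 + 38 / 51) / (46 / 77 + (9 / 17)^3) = 5918277010950689 / 2215180695710658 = 2.67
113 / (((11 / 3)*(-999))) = -113 / 3663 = -0.03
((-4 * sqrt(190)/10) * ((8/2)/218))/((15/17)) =-68 * sqrt(190)/8175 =-0.11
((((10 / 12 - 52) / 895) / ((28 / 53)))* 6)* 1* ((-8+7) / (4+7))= 16271 / 275660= 0.06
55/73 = 0.75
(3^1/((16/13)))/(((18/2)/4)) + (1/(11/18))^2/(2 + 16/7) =12401/7260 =1.71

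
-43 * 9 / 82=-387 / 82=-4.72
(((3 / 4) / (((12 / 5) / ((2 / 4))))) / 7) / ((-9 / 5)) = -25 / 2016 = -0.01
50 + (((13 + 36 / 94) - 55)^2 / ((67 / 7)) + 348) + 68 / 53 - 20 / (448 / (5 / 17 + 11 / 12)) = 103982110344851 / 179223344832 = 580.18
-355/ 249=-1.43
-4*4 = -16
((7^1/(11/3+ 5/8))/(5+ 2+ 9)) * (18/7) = 27/103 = 0.26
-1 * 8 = -8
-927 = -927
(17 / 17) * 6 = 6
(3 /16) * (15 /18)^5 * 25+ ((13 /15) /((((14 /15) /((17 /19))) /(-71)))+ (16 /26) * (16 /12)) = -4035878419 /71705088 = -56.28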